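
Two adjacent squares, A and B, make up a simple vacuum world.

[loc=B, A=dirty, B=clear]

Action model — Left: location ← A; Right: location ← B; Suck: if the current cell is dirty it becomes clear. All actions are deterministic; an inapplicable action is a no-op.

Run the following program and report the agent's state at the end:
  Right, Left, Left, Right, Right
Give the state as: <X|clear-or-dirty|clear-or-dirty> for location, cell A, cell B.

<B|dirty|clear>

Right (#1): <B|dirty|clear>
Left (#2): <A|dirty|clear>
Left (#3): <A|dirty|clear>
Right (#4): <B|dirty|clear>
Right (#5): <B|dirty|clear>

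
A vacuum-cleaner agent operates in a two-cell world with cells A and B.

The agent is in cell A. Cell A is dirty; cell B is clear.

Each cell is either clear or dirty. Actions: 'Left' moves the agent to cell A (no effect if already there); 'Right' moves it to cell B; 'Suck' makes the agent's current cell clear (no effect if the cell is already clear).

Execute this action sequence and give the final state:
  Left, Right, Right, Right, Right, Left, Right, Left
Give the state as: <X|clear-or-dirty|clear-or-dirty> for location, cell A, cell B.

<A|dirty|clear>

[1] after Left: <A|dirty|clear>
[2] after Right: <B|dirty|clear>
[3] after Right: <B|dirty|clear>
[4] after Right: <B|dirty|clear>
[5] after Right: <B|dirty|clear>
[6] after Left: <A|dirty|clear>
[7] after Right: <B|dirty|clear>
[8] after Left: <A|dirty|clear>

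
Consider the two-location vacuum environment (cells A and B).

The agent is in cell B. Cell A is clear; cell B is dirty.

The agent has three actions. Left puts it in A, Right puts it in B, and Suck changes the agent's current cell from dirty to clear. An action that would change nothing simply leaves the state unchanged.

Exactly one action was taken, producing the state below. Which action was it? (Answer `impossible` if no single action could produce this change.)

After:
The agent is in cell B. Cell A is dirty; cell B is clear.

impossible

try  Left: (A; A:clear, B:dirty)
try Right: (B; A:clear, B:dirty)
try  Suck: (B; A:clear, B:clear)
no single action produces the after-state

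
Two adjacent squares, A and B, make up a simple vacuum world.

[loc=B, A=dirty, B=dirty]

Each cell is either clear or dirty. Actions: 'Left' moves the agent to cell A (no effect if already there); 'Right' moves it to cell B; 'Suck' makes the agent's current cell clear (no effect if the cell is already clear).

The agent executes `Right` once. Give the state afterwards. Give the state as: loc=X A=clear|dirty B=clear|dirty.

loc=B A=dirty B=dirty

start: loc=B A=dirty B=dirty
t=1 Right ⇒ loc=B A=dirty B=dirty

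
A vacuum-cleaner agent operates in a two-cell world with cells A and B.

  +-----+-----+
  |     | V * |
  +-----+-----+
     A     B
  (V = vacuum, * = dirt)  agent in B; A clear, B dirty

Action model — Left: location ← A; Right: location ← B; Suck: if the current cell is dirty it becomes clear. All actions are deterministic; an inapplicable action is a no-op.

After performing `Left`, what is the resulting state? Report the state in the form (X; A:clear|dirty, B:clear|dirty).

(A; A:clear, B:dirty)

start: (B; A:clear, B:dirty)
1. Left → (A; A:clear, B:dirty)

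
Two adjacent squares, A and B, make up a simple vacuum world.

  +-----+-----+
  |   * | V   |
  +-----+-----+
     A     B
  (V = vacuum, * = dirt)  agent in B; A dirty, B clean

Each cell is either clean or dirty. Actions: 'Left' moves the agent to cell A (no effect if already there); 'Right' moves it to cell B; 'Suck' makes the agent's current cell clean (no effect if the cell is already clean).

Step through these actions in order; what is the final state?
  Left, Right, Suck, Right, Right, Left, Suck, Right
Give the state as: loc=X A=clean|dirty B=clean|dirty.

t=1 Left ⇒ loc=A A=dirty B=clean
t=2 Right ⇒ loc=B A=dirty B=clean
t=3 Suck ⇒ loc=B A=dirty B=clean
t=4 Right ⇒ loc=B A=dirty B=clean
t=5 Right ⇒ loc=B A=dirty B=clean
t=6 Left ⇒ loc=A A=dirty B=clean
t=7 Suck ⇒ loc=A A=clean B=clean
t=8 Right ⇒ loc=B A=clean B=clean

loc=B A=clean B=clean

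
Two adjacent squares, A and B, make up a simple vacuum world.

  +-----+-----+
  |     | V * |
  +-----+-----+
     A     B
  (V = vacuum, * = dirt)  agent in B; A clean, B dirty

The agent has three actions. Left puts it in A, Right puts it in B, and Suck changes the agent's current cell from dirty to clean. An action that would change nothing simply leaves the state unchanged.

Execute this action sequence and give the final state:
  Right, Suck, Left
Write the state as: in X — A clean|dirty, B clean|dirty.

in A — A clean, B clean

t=1 Right ⇒ in B — A clean, B dirty
t=2 Suck ⇒ in B — A clean, B clean
t=3 Left ⇒ in A — A clean, B clean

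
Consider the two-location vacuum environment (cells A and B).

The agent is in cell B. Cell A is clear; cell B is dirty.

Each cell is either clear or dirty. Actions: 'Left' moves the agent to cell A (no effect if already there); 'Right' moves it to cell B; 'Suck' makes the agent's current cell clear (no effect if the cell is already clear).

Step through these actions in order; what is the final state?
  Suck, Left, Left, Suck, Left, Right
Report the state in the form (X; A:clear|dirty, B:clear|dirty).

Suck (#1): (B; A:clear, B:clear)
Left (#2): (A; A:clear, B:clear)
Left (#3): (A; A:clear, B:clear)
Suck (#4): (A; A:clear, B:clear)
Left (#5): (A; A:clear, B:clear)
Right (#6): (B; A:clear, B:clear)

(B; A:clear, B:clear)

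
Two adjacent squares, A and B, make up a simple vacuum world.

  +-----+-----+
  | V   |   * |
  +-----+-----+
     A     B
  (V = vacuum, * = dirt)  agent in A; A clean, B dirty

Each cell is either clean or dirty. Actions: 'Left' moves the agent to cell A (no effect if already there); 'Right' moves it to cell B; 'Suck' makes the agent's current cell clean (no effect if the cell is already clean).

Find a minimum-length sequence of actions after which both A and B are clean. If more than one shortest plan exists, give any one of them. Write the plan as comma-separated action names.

Right, Suck

Right (#1): (B; A:clean, B:dirty)
Suck (#2): (B; A:clean, B:clean)
min 2: go B then Suck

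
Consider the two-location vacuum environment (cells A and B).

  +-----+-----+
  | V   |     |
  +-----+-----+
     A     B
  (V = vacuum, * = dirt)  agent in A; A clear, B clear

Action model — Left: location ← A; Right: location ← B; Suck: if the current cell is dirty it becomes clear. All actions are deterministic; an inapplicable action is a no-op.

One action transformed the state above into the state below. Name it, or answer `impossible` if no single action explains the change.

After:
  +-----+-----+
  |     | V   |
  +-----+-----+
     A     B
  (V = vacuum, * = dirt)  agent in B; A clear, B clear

Right

try  Left: (A; A:clear, B:clear)
try Right: (B; A:clear, B:clear)  ← match
try  Suck: (A; A:clear, B:clear)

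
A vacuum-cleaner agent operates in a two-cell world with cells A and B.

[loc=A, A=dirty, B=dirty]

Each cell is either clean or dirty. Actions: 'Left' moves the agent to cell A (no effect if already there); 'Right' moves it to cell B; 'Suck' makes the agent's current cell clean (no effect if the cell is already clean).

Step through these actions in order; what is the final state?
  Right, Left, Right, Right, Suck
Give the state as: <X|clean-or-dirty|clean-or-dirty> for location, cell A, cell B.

1) do Right; now <B|dirty|dirty>
2) do Left; now <A|dirty|dirty>
3) do Right; now <B|dirty|dirty>
4) do Right; now <B|dirty|dirty>
5) do Suck; now <B|dirty|clean>

<B|dirty|clean>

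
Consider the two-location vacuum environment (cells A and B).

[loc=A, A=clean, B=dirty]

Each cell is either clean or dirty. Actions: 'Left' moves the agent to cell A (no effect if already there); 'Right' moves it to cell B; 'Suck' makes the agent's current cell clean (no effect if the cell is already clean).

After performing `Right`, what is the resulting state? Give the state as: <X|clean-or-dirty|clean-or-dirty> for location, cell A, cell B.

start: <A|clean|dirty>
1. Right → <B|clean|dirty>

<B|clean|dirty>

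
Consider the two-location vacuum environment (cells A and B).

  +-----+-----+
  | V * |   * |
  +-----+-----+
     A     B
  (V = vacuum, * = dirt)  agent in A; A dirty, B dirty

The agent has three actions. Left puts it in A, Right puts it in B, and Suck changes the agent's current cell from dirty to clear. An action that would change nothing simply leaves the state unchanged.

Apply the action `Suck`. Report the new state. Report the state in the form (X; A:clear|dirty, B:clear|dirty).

(A; A:clear, B:dirty)

start: (A; A:dirty, B:dirty)
[1] after Suck: (A; A:clear, B:dirty)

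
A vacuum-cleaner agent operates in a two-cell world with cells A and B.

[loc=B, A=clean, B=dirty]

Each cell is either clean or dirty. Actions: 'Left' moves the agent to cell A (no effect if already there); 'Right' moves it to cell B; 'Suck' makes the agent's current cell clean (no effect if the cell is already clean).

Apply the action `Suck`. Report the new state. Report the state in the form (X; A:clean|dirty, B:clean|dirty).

(B; A:clean, B:clean)

start: (B; A:clean, B:dirty)
Suck (#1): (B; A:clean, B:clean)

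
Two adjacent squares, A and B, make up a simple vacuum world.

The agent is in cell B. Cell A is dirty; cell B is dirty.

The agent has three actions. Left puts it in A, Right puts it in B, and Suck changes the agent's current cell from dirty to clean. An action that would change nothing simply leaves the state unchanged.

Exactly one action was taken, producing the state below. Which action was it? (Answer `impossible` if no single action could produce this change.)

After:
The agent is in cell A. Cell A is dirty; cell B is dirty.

try  Left: <A|dirty|dirty>  ← match
try Right: <B|dirty|dirty>
try  Suck: <B|dirty|clean>

Left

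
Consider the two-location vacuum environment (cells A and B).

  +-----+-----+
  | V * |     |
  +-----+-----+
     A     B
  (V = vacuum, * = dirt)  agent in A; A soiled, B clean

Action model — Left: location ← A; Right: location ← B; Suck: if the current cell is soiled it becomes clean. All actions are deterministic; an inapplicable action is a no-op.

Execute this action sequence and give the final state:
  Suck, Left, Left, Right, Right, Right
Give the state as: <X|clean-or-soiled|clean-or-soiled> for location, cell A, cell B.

t=1 Suck ⇒ <A|clean|clean>
t=2 Left ⇒ <A|clean|clean>
t=3 Left ⇒ <A|clean|clean>
t=4 Right ⇒ <B|clean|clean>
t=5 Right ⇒ <B|clean|clean>
t=6 Right ⇒ <B|clean|clean>

<B|clean|clean>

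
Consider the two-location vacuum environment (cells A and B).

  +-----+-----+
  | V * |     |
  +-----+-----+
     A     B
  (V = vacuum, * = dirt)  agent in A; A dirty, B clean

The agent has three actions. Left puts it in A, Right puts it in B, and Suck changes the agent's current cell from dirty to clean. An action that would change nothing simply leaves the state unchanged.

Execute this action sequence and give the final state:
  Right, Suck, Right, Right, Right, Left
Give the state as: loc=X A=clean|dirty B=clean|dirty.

loc=A A=dirty B=clean

t=1 Right ⇒ loc=B A=dirty B=clean
t=2 Suck ⇒ loc=B A=dirty B=clean
t=3 Right ⇒ loc=B A=dirty B=clean
t=4 Right ⇒ loc=B A=dirty B=clean
t=5 Right ⇒ loc=B A=dirty B=clean
t=6 Left ⇒ loc=A A=dirty B=clean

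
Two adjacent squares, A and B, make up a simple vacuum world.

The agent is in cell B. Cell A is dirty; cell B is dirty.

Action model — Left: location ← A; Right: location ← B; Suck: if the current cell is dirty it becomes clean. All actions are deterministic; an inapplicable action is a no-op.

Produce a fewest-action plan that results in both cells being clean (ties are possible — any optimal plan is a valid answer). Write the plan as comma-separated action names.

1. Suck → in B — A dirty, B clean
2. Left → in A — A dirty, B clean
3. Suck → in A — A clean, B clean
min 3: Suck B + move + Suck A

Suck, Left, Suck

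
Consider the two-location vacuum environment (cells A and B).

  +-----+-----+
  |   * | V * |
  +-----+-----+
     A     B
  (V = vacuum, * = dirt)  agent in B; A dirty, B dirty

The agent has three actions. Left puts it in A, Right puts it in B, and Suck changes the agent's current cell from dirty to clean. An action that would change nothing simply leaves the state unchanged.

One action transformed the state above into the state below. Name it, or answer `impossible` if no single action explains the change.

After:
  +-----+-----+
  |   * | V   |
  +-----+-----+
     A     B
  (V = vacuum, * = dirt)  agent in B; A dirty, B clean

try  Left: in A — A dirty, B dirty
try Right: in B — A dirty, B dirty
try  Suck: in B — A dirty, B clean  ← match

Suck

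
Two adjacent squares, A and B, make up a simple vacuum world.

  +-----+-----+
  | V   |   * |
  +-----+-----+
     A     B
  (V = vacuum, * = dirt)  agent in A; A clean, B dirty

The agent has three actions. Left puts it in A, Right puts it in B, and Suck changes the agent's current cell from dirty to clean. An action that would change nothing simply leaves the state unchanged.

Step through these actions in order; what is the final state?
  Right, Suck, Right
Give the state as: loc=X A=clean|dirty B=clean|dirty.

loc=B A=clean B=clean

1) do Right; now loc=B A=clean B=dirty
2) do Suck; now loc=B A=clean B=clean
3) do Right; now loc=B A=clean B=clean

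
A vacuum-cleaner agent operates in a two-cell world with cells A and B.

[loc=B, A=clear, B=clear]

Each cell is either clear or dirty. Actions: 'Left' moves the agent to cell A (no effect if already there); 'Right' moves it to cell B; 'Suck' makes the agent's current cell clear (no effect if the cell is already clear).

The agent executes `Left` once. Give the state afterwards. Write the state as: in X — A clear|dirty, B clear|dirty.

in A — A clear, B clear

start: in B — A clear, B clear
1. Left → in A — A clear, B clear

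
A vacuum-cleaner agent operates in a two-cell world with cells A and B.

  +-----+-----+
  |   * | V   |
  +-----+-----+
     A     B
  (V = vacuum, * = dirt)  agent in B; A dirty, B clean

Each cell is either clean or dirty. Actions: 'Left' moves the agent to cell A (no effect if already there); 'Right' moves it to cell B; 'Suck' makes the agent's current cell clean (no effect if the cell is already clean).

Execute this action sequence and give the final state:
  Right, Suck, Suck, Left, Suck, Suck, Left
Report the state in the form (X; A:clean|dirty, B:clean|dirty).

t=1 Right ⇒ (B; A:dirty, B:clean)
t=2 Suck ⇒ (B; A:dirty, B:clean)
t=3 Suck ⇒ (B; A:dirty, B:clean)
t=4 Left ⇒ (A; A:dirty, B:clean)
t=5 Suck ⇒ (A; A:clean, B:clean)
t=6 Suck ⇒ (A; A:clean, B:clean)
t=7 Left ⇒ (A; A:clean, B:clean)

(A; A:clean, B:clean)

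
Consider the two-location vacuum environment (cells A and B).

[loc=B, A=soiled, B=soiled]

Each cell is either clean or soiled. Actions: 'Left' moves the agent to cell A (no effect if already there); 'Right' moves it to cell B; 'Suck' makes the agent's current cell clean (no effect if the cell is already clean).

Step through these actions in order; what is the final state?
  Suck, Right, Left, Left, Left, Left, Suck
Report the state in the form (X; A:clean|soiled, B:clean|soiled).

(A; A:clean, B:clean)

1. Suck → (B; A:soiled, B:clean)
2. Right → (B; A:soiled, B:clean)
3. Left → (A; A:soiled, B:clean)
4. Left → (A; A:soiled, B:clean)
5. Left → (A; A:soiled, B:clean)
6. Left → (A; A:soiled, B:clean)
7. Suck → (A; A:clean, B:clean)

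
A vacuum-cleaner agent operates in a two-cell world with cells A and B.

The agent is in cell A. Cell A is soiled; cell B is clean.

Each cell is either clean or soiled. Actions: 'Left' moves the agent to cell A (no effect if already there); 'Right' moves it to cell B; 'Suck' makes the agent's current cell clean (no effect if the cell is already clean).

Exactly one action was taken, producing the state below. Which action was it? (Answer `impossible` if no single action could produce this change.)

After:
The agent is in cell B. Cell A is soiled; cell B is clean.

try  Left: loc=A A=soiled B=clean
try Right: loc=B A=soiled B=clean  ← match
try  Suck: loc=A A=clean B=clean

Right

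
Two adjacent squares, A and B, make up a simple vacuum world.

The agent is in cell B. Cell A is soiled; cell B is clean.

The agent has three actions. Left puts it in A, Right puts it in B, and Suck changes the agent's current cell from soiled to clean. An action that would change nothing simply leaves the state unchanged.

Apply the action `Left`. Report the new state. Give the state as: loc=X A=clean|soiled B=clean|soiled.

loc=A A=soiled B=clean

start: loc=B A=soiled B=clean
t=1 Left ⇒ loc=A A=soiled B=clean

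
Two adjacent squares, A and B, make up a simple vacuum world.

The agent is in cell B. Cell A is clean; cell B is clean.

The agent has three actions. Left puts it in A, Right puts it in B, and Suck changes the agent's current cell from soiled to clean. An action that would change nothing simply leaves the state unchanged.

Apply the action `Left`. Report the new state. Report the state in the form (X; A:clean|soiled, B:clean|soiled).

start: (B; A:clean, B:clean)
step 1/1 (Left): (A; A:clean, B:clean)

(A; A:clean, B:clean)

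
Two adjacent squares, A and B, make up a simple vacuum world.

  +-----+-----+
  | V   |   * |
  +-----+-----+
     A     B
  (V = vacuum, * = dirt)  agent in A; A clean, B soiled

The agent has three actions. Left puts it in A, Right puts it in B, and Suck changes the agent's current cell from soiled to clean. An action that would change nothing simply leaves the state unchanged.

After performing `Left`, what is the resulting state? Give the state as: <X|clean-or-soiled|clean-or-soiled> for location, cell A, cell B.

start: <A|clean|soiled>
Left (#1): <A|clean|soiled>

<A|clean|soiled>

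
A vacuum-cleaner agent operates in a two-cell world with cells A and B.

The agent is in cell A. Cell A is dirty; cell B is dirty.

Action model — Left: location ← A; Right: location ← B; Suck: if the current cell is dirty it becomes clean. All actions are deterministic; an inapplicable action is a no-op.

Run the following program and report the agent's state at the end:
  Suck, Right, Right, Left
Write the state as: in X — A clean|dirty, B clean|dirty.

1. Suck → in A — A clean, B dirty
2. Right → in B — A clean, B dirty
3. Right → in B — A clean, B dirty
4. Left → in A — A clean, B dirty

in A — A clean, B dirty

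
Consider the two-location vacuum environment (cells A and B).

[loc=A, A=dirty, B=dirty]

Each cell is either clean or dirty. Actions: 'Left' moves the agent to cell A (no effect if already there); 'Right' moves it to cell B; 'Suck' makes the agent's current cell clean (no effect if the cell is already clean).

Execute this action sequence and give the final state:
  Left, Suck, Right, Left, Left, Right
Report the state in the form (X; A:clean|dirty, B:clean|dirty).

(B; A:clean, B:dirty)

step 1/6 (Left): (A; A:dirty, B:dirty)
step 2/6 (Suck): (A; A:clean, B:dirty)
step 3/6 (Right): (B; A:clean, B:dirty)
step 4/6 (Left): (A; A:clean, B:dirty)
step 5/6 (Left): (A; A:clean, B:dirty)
step 6/6 (Right): (B; A:clean, B:dirty)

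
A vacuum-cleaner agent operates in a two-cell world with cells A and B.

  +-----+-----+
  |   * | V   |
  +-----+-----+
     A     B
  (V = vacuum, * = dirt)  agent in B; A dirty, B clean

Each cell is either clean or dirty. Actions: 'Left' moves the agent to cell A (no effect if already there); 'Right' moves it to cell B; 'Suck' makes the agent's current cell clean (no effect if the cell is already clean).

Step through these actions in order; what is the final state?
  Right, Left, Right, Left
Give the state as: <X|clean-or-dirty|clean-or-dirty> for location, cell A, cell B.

<A|dirty|clean>

1) do Right; now <B|dirty|clean>
2) do Left; now <A|dirty|clean>
3) do Right; now <B|dirty|clean>
4) do Left; now <A|dirty|clean>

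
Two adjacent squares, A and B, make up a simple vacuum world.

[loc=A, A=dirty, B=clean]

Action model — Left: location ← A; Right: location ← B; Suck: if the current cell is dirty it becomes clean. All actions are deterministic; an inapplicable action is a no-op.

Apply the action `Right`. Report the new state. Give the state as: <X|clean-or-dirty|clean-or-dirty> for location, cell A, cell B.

start: <A|dirty|clean>
1) do Right; now <B|dirty|clean>

<B|dirty|clean>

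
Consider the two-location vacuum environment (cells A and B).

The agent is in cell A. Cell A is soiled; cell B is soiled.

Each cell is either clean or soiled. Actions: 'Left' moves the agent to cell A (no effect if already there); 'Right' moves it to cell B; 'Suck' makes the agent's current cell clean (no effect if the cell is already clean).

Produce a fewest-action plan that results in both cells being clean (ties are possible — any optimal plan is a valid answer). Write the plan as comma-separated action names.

step 1/3 (Suck): <A|clean|soiled>
step 2/3 (Right): <B|clean|soiled>
step 3/3 (Suck): <B|clean|clean>
min 3: Suck A + move + Suck B

Suck, Right, Suck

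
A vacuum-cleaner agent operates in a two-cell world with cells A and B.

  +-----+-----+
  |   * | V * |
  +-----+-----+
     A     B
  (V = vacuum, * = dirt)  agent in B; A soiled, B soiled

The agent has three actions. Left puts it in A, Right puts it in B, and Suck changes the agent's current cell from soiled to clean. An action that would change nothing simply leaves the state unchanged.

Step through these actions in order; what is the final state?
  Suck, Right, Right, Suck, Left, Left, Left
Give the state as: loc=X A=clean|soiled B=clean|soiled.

step 1/7 (Suck): loc=B A=soiled B=clean
step 2/7 (Right): loc=B A=soiled B=clean
step 3/7 (Right): loc=B A=soiled B=clean
step 4/7 (Suck): loc=B A=soiled B=clean
step 5/7 (Left): loc=A A=soiled B=clean
step 6/7 (Left): loc=A A=soiled B=clean
step 7/7 (Left): loc=A A=soiled B=clean

loc=A A=soiled B=clean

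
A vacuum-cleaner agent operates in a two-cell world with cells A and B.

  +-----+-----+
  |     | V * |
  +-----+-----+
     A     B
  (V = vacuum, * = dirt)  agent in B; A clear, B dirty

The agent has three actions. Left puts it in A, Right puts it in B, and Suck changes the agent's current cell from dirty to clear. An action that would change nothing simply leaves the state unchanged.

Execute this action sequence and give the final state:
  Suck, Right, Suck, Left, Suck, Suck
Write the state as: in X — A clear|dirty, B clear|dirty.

1. Suck → in B — A clear, B clear
2. Right → in B — A clear, B clear
3. Suck → in B — A clear, B clear
4. Left → in A — A clear, B clear
5. Suck → in A — A clear, B clear
6. Suck → in A — A clear, B clear

in A — A clear, B clear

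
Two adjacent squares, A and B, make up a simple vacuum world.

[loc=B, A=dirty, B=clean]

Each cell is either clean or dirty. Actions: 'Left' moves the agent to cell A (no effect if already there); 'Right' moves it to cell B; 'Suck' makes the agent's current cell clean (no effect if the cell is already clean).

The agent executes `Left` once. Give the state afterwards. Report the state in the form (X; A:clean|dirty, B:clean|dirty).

(A; A:dirty, B:clean)

start: (B; A:dirty, B:clean)
[1] after Left: (A; A:dirty, B:clean)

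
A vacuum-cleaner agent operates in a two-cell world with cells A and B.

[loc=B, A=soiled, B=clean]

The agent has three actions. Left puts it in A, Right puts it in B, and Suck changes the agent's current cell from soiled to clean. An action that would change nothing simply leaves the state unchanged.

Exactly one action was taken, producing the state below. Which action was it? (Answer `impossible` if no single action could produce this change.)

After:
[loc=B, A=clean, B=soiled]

impossible

try  Left: in A — A soiled, B clean
try Right: in B — A soiled, B clean
try  Suck: in B — A soiled, B clean
no single action produces the after-state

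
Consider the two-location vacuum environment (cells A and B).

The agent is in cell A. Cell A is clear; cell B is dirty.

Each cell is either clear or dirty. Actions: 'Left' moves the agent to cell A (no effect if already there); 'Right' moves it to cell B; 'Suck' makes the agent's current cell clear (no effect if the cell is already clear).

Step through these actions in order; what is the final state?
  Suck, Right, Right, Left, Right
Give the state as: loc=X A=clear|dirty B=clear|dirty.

t=1 Suck ⇒ loc=A A=clear B=dirty
t=2 Right ⇒ loc=B A=clear B=dirty
t=3 Right ⇒ loc=B A=clear B=dirty
t=4 Left ⇒ loc=A A=clear B=dirty
t=5 Right ⇒ loc=B A=clear B=dirty

loc=B A=clear B=dirty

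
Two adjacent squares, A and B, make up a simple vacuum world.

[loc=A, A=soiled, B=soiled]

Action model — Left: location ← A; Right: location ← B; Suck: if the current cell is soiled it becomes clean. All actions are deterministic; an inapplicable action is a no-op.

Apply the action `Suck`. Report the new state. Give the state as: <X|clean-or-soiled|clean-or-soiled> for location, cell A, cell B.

start: <A|soiled|soiled>
1. Suck → <A|clean|soiled>

<A|clean|soiled>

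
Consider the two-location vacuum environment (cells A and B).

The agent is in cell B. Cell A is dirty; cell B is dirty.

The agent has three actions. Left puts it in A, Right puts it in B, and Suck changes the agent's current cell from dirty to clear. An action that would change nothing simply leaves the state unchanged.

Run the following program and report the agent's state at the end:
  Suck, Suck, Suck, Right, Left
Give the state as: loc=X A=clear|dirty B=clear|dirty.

t=1 Suck ⇒ loc=B A=dirty B=clear
t=2 Suck ⇒ loc=B A=dirty B=clear
t=3 Suck ⇒ loc=B A=dirty B=clear
t=4 Right ⇒ loc=B A=dirty B=clear
t=5 Left ⇒ loc=A A=dirty B=clear

loc=A A=dirty B=clear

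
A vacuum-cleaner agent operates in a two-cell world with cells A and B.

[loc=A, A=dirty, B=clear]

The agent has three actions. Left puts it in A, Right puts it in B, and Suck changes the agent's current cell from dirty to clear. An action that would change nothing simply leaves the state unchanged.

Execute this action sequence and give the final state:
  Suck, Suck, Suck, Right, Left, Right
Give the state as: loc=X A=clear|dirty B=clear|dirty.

[1] after Suck: loc=A A=clear B=clear
[2] after Suck: loc=A A=clear B=clear
[3] after Suck: loc=A A=clear B=clear
[4] after Right: loc=B A=clear B=clear
[5] after Left: loc=A A=clear B=clear
[6] after Right: loc=B A=clear B=clear

loc=B A=clear B=clear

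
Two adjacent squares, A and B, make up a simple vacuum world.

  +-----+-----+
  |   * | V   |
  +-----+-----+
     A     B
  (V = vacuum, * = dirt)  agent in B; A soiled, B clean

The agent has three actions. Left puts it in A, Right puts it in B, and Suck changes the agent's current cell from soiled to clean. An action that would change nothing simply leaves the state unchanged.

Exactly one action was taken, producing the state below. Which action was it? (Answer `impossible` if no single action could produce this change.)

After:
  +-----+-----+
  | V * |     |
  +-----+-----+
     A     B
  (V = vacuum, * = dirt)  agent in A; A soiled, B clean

Left

try  Left: loc=A A=soiled B=clean  ← match
try Right: loc=B A=soiled B=clean
try  Suck: loc=B A=soiled B=clean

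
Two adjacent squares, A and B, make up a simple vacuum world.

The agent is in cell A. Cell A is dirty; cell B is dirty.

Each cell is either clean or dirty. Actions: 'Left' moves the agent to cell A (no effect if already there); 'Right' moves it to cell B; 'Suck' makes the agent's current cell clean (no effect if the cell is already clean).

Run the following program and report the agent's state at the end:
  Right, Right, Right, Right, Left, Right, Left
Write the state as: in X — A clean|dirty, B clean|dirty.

in A — A dirty, B dirty

Right (#1): in B — A dirty, B dirty
Right (#2): in B — A dirty, B dirty
Right (#3): in B — A dirty, B dirty
Right (#4): in B — A dirty, B dirty
Left (#5): in A — A dirty, B dirty
Right (#6): in B — A dirty, B dirty
Left (#7): in A — A dirty, B dirty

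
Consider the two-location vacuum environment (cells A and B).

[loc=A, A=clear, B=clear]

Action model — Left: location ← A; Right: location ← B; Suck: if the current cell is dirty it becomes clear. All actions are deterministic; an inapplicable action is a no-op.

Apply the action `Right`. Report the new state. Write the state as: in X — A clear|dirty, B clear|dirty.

start: in A — A clear, B clear
[1] after Right: in B — A clear, B clear

in B — A clear, B clear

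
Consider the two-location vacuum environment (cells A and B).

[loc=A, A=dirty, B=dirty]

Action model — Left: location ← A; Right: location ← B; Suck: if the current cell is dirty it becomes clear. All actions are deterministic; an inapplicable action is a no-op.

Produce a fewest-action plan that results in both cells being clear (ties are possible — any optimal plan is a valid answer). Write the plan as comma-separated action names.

step 1/3 (Suck): <A|clear|dirty>
step 2/3 (Right): <B|clear|dirty>
step 3/3 (Suck): <B|clear|clear>
min 3: Suck A + move + Suck B

Suck, Right, Suck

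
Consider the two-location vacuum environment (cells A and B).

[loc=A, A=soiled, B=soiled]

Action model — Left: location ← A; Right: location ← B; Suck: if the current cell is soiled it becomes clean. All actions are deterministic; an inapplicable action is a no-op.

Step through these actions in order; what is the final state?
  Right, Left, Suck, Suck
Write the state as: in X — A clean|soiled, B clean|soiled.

Right (#1): in B — A soiled, B soiled
Left (#2): in A — A soiled, B soiled
Suck (#3): in A — A clean, B soiled
Suck (#4): in A — A clean, B soiled

in A — A clean, B soiled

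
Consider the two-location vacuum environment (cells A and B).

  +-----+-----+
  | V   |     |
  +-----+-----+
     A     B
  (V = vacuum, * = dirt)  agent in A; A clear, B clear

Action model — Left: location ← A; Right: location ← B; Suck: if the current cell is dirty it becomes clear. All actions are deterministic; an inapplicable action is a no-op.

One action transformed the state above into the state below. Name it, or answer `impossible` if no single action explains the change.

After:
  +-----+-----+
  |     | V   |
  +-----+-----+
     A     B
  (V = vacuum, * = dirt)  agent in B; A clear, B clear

try  Left: loc=A A=clear B=clear
try Right: loc=B A=clear B=clear  ← match
try  Suck: loc=A A=clear B=clear

Right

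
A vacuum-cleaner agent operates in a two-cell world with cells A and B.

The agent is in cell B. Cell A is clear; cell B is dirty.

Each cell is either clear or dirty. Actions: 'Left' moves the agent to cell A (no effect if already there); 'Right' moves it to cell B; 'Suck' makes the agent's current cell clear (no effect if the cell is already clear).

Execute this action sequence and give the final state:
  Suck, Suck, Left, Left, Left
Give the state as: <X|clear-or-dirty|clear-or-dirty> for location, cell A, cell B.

[1] after Suck: <B|clear|clear>
[2] after Suck: <B|clear|clear>
[3] after Left: <A|clear|clear>
[4] after Left: <A|clear|clear>
[5] after Left: <A|clear|clear>

<A|clear|clear>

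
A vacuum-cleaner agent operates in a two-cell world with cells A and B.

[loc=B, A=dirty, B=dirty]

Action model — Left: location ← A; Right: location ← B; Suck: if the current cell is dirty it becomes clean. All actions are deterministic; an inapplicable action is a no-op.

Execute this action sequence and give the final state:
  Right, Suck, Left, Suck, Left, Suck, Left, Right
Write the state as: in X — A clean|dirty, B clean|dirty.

t=1 Right ⇒ in B — A dirty, B dirty
t=2 Suck ⇒ in B — A dirty, B clean
t=3 Left ⇒ in A — A dirty, B clean
t=4 Suck ⇒ in A — A clean, B clean
t=5 Left ⇒ in A — A clean, B clean
t=6 Suck ⇒ in A — A clean, B clean
t=7 Left ⇒ in A — A clean, B clean
t=8 Right ⇒ in B — A clean, B clean

in B — A clean, B clean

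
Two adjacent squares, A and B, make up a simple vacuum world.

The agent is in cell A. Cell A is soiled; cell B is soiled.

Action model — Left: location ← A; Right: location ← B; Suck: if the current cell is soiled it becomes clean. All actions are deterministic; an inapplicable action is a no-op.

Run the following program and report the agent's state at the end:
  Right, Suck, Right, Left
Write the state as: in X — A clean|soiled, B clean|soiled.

Right (#1): in B — A soiled, B soiled
Suck (#2): in B — A soiled, B clean
Right (#3): in B — A soiled, B clean
Left (#4): in A — A soiled, B clean

in A — A soiled, B clean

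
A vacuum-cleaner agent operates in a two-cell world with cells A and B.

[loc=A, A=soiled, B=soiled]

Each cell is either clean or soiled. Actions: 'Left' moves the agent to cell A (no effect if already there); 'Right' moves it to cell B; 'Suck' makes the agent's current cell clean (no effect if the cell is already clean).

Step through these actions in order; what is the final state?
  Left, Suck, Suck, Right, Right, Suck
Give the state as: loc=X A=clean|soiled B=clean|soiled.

loc=B A=clean B=clean

step 1/6 (Left): loc=A A=soiled B=soiled
step 2/6 (Suck): loc=A A=clean B=soiled
step 3/6 (Suck): loc=A A=clean B=soiled
step 4/6 (Right): loc=B A=clean B=soiled
step 5/6 (Right): loc=B A=clean B=soiled
step 6/6 (Suck): loc=B A=clean B=clean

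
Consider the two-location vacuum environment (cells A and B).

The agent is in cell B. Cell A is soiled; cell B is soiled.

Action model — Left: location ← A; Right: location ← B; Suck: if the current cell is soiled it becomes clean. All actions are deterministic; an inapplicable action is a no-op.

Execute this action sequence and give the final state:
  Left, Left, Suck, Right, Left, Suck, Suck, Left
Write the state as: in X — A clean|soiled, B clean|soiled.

in A — A clean, B soiled

t=1 Left ⇒ in A — A soiled, B soiled
t=2 Left ⇒ in A — A soiled, B soiled
t=3 Suck ⇒ in A — A clean, B soiled
t=4 Right ⇒ in B — A clean, B soiled
t=5 Left ⇒ in A — A clean, B soiled
t=6 Suck ⇒ in A — A clean, B soiled
t=7 Suck ⇒ in A — A clean, B soiled
t=8 Left ⇒ in A — A clean, B soiled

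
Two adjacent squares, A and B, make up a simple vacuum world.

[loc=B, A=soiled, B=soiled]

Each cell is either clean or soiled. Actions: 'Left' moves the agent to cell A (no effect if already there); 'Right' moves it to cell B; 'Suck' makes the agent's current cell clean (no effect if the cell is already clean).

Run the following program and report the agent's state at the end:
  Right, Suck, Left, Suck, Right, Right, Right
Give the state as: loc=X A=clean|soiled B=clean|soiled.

[1] after Right: loc=B A=soiled B=soiled
[2] after Suck: loc=B A=soiled B=clean
[3] after Left: loc=A A=soiled B=clean
[4] after Suck: loc=A A=clean B=clean
[5] after Right: loc=B A=clean B=clean
[6] after Right: loc=B A=clean B=clean
[7] after Right: loc=B A=clean B=clean

loc=B A=clean B=clean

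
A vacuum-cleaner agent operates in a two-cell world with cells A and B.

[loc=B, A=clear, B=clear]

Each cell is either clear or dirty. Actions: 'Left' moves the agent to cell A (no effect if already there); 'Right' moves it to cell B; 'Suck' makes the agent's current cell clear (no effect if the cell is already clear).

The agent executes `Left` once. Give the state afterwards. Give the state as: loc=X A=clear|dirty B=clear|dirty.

loc=A A=clear B=clear

start: loc=B A=clear B=clear
Left (#1): loc=A A=clear B=clear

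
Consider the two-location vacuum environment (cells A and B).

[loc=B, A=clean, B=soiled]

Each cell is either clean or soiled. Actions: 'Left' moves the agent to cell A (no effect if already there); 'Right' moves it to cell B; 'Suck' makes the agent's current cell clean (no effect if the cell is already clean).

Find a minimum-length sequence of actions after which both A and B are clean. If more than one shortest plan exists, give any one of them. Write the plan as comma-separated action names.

Suck

step 1/1 (Suck): (B; A:clean, B:clean)
min 1: B is soiled, one Suck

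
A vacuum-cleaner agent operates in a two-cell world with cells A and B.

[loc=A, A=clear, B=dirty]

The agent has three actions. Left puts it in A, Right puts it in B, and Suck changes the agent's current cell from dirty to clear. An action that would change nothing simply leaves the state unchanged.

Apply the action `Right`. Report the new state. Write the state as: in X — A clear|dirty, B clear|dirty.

in B — A clear, B dirty

start: in A — A clear, B dirty
t=1 Right ⇒ in B — A clear, B dirty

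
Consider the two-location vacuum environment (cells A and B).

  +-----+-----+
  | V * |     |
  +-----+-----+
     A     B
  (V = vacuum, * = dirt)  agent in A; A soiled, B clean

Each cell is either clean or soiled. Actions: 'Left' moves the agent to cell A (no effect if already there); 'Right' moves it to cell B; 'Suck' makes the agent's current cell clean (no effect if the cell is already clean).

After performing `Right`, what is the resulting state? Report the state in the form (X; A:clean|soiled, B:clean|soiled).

start: (A; A:soiled, B:clean)
step 1/1 (Right): (B; A:soiled, B:clean)

(B; A:soiled, B:clean)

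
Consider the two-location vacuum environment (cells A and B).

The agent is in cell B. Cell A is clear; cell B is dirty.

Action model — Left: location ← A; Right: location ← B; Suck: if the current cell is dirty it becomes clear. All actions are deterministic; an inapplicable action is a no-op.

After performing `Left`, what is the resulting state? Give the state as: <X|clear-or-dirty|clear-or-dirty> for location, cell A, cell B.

start: <B|clear|dirty>
[1] after Left: <A|clear|dirty>

<A|clear|dirty>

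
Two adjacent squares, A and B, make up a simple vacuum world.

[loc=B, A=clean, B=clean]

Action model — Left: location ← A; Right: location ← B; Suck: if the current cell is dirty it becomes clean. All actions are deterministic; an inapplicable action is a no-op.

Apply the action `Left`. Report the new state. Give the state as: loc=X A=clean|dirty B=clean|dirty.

start: loc=B A=clean B=clean
1) do Left; now loc=A A=clean B=clean

loc=A A=clean B=clean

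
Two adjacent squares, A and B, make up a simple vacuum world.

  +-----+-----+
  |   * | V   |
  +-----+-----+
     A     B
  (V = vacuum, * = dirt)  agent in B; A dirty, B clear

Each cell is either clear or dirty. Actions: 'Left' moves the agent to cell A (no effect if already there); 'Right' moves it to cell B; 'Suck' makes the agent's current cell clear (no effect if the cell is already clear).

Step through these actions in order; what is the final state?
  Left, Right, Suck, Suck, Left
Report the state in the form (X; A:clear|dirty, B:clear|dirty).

(A; A:dirty, B:clear)

[1] after Left: (A; A:dirty, B:clear)
[2] after Right: (B; A:dirty, B:clear)
[3] after Suck: (B; A:dirty, B:clear)
[4] after Suck: (B; A:dirty, B:clear)
[5] after Left: (A; A:dirty, B:clear)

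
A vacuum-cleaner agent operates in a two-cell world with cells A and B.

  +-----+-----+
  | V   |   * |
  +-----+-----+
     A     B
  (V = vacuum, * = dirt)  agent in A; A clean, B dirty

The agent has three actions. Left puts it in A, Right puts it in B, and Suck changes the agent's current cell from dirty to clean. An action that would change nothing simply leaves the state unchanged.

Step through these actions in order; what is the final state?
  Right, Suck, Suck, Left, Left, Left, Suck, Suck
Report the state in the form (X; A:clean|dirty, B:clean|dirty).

t=1 Right ⇒ (B; A:clean, B:dirty)
t=2 Suck ⇒ (B; A:clean, B:clean)
t=3 Suck ⇒ (B; A:clean, B:clean)
t=4 Left ⇒ (A; A:clean, B:clean)
t=5 Left ⇒ (A; A:clean, B:clean)
t=6 Left ⇒ (A; A:clean, B:clean)
t=7 Suck ⇒ (A; A:clean, B:clean)
t=8 Suck ⇒ (A; A:clean, B:clean)

(A; A:clean, B:clean)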